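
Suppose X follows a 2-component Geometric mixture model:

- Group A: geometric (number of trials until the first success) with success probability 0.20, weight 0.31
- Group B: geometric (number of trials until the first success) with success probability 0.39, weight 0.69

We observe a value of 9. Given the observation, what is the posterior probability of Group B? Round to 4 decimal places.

Posterior ∝ prior × likelihood, so P(k | x) ∝ w_k f_k(x); normalise over all components.
Geometric probabilities:
  p_A = 0.20·(1−0.20)^8 = 0.20·0.167772 = 0.0335544
  p_B = 0.39·(1−0.39)^8 = 0.39·0.0191707 = 0.00747659
Prior × likelihood for each component:
  w_A·p_A = 0.31 × 0.0335544 = 0.0104019
  w_B·p_B = 0.69 × 0.00747659 = 0.00515884
Denominator: 0.0104019 + 0.00515884 = 0.0155607
P(Group B | x) = 0.00515884 / 0.0155607 ≈ 0.3315

0.3315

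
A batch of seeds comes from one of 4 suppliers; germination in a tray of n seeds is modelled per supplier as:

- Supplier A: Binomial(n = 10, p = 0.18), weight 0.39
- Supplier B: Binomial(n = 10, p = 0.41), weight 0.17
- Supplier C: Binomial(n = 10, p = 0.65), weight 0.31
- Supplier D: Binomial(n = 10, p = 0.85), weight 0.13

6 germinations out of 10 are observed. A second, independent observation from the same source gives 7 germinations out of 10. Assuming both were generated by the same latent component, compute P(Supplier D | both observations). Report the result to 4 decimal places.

0.0334

Apply Bayes' rule: the posterior for each component is proportional to its prior times its likelihood at x.
Since both observations come from the same component, the likelihood for component k is f_k(x₁)·f_k(x₂).
  f_A = [0.00322931] × [0.00040507] = 1.3081e-06
  f_B = [0.120873] × [0.0479981] = 0.00580169
  f_C = [0.237668] × [0.25222] = 0.0599447
  f_D = [0.0400957] × [0.129834] = 0.00520577
Multiply by the mixture weights:
  π_A·f_A = 0.39 × 1.3081e-06 = 5.10158e-07
  π_B·f_B = 0.17 × 0.00580169 = 0.000986288
  π_C·f_C = 0.31 × 0.0599447 = 0.0185828
  π_D·f_D = 0.13 × 0.00520577 = 0.000676751
Normaliser: 5.10158e-07 + 0.000986288 + 0.0185828 + 0.000676751 = 0.0202464
P(Supplier D | x₁,x₂) = 0.000676751 / 0.0202464 ≈ 0.0334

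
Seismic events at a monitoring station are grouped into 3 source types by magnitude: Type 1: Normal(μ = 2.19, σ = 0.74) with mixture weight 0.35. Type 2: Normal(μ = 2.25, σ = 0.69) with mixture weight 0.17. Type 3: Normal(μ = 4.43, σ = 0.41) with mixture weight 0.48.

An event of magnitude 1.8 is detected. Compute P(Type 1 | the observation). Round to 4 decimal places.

Posterior ∝ prior × likelihood, so P(k | x) ∝ π_k f_k(x); normalise over all components.
Evaluate each component's likelihood at the observed value:
  L_1 = (1/(0.74·√(2π)))·exp(−(1.8−2.19)²/(2·0.74²)) = 0.539111·exp(-0.13888) = 0.469207
  L_2 = (1/(0.69·√(2π)))·exp(−(1.8−2.25)²/(2·0.69²)) = 0.578177·exp(-0.21267) = 0.467414
  L_3 = (1/(0.41·√(2π)))·exp(−(1.8−4.43)²/(2·0.41²)) = 0.973030·exp(-20.57377) = 1.12993e-09
Weight by the priors:
  π_1·L_1 = 0.35 × 0.469207 = 0.164222
  π_2·L_2 = 0.17 × 0.467414 = 0.0794604
  π_3·L_3 = 0.48 × 1.12993e-09 = 5.42369e-10
Marginal: 0.164222 + 0.0794604 + 5.42369e-10 = 0.243683
P(Type 1 | data) = 0.164222 / 0.243683 ≈ 0.6739

0.6739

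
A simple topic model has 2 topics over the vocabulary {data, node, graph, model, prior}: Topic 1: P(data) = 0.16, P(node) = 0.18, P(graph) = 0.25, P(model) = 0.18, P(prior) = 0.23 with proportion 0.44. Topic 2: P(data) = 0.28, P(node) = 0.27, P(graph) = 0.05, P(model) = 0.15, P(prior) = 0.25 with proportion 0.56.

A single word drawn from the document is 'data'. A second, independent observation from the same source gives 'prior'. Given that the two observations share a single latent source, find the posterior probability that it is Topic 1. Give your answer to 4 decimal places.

0.2923

P(component k | x) = π_k·f_k(x) / marginal(x), where marginal(x) = Σ_j π_j·f_j(x).
Since both observations come from the same component, the likelihood for component k is f_k(x₁)·f_k(x₂).
  p_1 = [P(data | comp) = 0.16] × [0.23] = 0.0368
  p_2 = [P(data | comp) = 0.28] × [0.25] = 0.07
Multiply by the mixture weights:
  π_1·p_1 = 0.44 × 0.0368 = 0.016192
  π_2·p_2 = 0.56 × 0.07 = 0.0392
Evidence: 0.016192 + 0.0392 = 0.055392
So the posterior for Topic 1 is 0.016192 / 0.055392 ≈ 0.2923.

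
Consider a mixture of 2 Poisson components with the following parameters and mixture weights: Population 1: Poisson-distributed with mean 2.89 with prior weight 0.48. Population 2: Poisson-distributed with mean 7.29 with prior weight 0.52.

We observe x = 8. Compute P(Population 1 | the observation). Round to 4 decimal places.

Apply Bayes' rule: the posterior for each component is proportional to its prior times its likelihood at x.
Component likelihoods at x = 8:
  f_1 = e^(−2.89)·2.89^8/8! = 0.00670735
  f_2 = e^(−7.29)·7.29^8/8! = 0.134987
Prior × likelihood for each component:
  w_1·f_1 = 0.48 × 0.00670735 = 0.00321953
  w_2·f_2 = 0.52 × 0.134987 = 0.0701934
Sum: 0.00321953 + 0.0701934 = 0.0734129
Responsibility of Population 1: 0.00321953 / 0.0734129 ≈ 0.0439

0.0439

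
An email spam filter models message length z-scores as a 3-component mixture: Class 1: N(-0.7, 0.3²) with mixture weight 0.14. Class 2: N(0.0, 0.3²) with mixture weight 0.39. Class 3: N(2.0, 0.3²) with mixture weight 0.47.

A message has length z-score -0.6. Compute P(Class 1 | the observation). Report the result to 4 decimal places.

0.7150

P(component k | x) = π_k·f_k(x) / marginal(x), where marginal(x) = Σ_j π_j·f_j(x).
Component likelihoods at x = -0.6:
  L_1 = (1/(0.3·√(2π)))·exp(−(-0.6−-0.7)²/(2·0.3²)) = 1.329808·exp(-0.05556) = 1.25794
  L_2 = (1/(0.3·√(2π)))·exp(−(-0.6−0.0)²/(2·0.3²)) = 1.329808·exp(-2.00000) = 0.17997
  L_3 = (1/(0.3·√(2π)))·exp(−(-0.6−2.0)²/(2·0.3²)) = 1.329808·exp(-37.55556) = 6.51056e-17
Weight by the priors:
  π_1·L_1 = 0.14 × 1.25794 = 0.176112
  π_2·L_2 = 0.39 × 0.17997 = 0.0701883
  π_3·L_3 = 0.47 × 6.51056e-17 = 3.05996e-17
Evidence: 0.176112 + 0.0701883 + 3.05996e-17 = 0.2463
So the posterior for Class 1 is 0.176112 / 0.2463 ≈ 0.7150.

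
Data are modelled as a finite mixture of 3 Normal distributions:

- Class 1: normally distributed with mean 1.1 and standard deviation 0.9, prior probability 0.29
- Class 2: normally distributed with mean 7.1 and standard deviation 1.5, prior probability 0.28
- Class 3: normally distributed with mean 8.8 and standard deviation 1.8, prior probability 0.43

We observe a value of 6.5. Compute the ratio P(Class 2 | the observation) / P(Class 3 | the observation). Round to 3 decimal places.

1.632

The posterior odds equal the prior odds times the likelihood ratio: (P(Z=i)/P(Z=j))·(f_i(x)/f_j(x)).
Evaluate each component's likelihood at the observed value:
  p_1 = (1/(0.9·√(2π)))·exp(−(6.5−1.1)²/(2·0.9²)) = 0.443269·exp(-18.00000) = 6.75098e-09
  p_2 = (1/(1.5·√(2π)))·exp(−(6.5−7.1)²/(2·1.5²)) = 0.265962·exp(-0.08000) = 0.245513
  p_3 = (1/(1.8·√(2π)))·exp(−(6.5−8.8)²/(2·1.8²)) = 0.221635·exp(-0.81636) = 0.0979711
0.0687438 / 0.0421276 ≈ 1.632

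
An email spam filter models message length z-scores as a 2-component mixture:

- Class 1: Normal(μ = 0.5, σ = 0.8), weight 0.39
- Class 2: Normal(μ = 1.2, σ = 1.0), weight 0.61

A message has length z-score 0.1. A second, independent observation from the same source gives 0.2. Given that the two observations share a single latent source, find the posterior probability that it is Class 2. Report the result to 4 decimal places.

P(component k | x) = π_k·f_k(x) / marginal(x), where marginal(x) = Σ_j π_j·f_j(x).
Since both observations come from the same component, the likelihood for component k is f_k(x₁)·f_k(x₂).
  f_1 = [(1/(0.8·√(2π)))·exp(−(0.1−0.5)²/(2·0.8²)) = 0.498678·exp(-0.12500) = 0.440082] × [0.464819] = 0.204558
  f_2 = [(1/(1.0·√(2π)))·exp(−(0.1−1.2)²/(2·1.0²)) = 0.398942·exp(-0.60500) = 0.217852] × [0.241971] = 0.0527138
Multiply by the mixture weights:
  π_1·f_1 = 0.39 × 0.204558 = 0.0797777
  π_2·f_2 = 0.61 × 0.0527138 = 0.0321554
Sum: 0.0797777 + 0.0321554 = 0.111933
P(Class 2 | x₁, x₂) ≈ 0.2873

0.2873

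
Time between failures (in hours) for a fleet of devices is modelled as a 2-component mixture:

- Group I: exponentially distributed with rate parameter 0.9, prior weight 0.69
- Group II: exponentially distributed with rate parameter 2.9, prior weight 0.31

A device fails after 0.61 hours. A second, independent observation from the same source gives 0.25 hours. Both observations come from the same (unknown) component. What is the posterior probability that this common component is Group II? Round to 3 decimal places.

Apply Bayes' rule: the posterior for each component is proportional to its prior times its likelihood at x.
Since both observations come from the same component, the likelihood for component k is f_k(x₁)·f_k(x₂).
  L_I = [0.9·e^(−0.9·0.61) = 0.9·e^(−0.5490) = 0.519774] × [0.718665] = 0.373543
  L_II = [2.9·e^(−2.9·0.61) = 2.9·e^(−1.7690) = 0.49446] × [1.40454] = 0.694489
Multiply by the mixture weights:
  P(Z=I)·L_I = 0.69 × 0.373543 = 0.257745
  P(Z=II)·L_II = 0.31 × 0.694489 = 0.215292
Evidence: 0.257745 + 0.215292 = 0.473037
P(Group II | x) ≈ 0.455

0.455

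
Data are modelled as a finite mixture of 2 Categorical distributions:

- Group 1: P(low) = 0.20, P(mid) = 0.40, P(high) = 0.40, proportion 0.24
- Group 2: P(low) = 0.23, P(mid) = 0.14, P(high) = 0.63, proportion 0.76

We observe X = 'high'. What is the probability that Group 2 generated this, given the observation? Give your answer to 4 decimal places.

0.8330

Apply Bayes' rule: the posterior for each component is proportional to its prior times its likelihood at x.
Categorical probabilities:
  p_1 = 0.4
  p_2 = 0.63
Prior × likelihood for each component:
  P(Z=1)·p_1 = 0.24 × 0.4 = 0.096
  P(Z=2)·p_2 = 0.76 × 0.63 = 0.4788
Marginal: 0.096 + 0.4788 = 0.5748
So the posterior for Group 2 is 0.4788 / 0.5748 ≈ 0.8330.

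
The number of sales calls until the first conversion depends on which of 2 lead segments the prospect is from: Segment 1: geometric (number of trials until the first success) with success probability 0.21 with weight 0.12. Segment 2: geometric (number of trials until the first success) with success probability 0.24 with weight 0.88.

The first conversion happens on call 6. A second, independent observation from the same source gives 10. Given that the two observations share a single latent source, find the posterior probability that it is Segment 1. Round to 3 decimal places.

Apply Bayes' rule: the posterior for each component is proportional to its prior times its likelihood at x.
Since both observations come from the same component, the likelihood for component k is f_k(x₁)·f_k(x₂).
  L_1 = [0.0646182] × [0.0251688] = 0.00162636
  L_2 = [0.0608526] × [0.0203018] = 0.00123541
Weight by the priors:
  P(Z=1)·L_1 = 0.12 × 0.00162636 = 0.000195164
  P(Z=2)·L_2 = 0.88 × 0.00123541 = 0.00108716
Sum: 0.000195164 + 0.00108716 = 0.00128233
So the posterior for Segment 1 is 0.000195164 / 0.00128233 ≈ 0.152.

0.152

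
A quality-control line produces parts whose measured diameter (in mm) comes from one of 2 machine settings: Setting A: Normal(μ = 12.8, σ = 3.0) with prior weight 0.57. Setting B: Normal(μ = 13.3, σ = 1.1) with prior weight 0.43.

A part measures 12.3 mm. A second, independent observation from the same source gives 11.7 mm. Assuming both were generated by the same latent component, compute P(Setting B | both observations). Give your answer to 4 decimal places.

0.5829

Apply Bayes' rule: the posterior for each component is proportional to its prior times its likelihood at x.
Since both observations come from the same component, the likelihood for component k is f_k(x₁)·f_k(x₂).
  p_A = [(1/(3.0·√(2π)))·exp(−(12.3−12.8)²/(2·3.0²)) = 0.132981·exp(-0.01389) = 0.131147] × [0.124335] = 0.0163062
  p_B = [(1/(1.1·√(2π)))·exp(−(12.3−13.3)²/(2·1.1²)) = 0.362675·exp(-0.41322) = 0.239915] × [0.125921] = 0.0302103
Weight by the priors:
  π_A·p_A = 0.57 × 0.0163062 = 0.00929451
  π_B·p_B = 0.43 × 0.0302103 = 0.0129904
Sum: 0.00929451 + 0.0129904 = 0.0222849
Responsibility of Setting B: 0.0129904 / 0.0222849 ≈ 0.5829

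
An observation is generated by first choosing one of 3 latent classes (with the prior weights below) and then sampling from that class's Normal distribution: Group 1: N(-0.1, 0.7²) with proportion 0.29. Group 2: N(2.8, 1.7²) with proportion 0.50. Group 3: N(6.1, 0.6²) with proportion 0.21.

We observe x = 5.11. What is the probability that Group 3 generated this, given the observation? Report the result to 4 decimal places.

0.4344

Apply Bayes' rule: the posterior for each component is proportional to its prior times its likelihood at x.
Normal densities:
  L_1 = (1/(0.7·√(2π)))·exp(−(5.11−-0.1)²/(2·0.7²)) = 0.569918·exp(-27.69806) = 5.32963e-13
  L_2 = (1/(1.7·√(2π)))·exp(−(5.11−2.8)²/(2·1.7²)) = 0.234672·exp(-0.92320) = 0.0932224
  L_3 = (1/(0.6·√(2π)))·exp(−(5.11−6.1)²/(2·0.6²)) = 0.664904·exp(-1.36125) = 0.170442
Unnormalised posteriors:
  π_1·L_1 = 0.29 × 5.32963e-13 = 1.54559e-13
  π_2·L_2 = 0.50 × 0.0932224 = 0.0466112
  π_3·L_3 = 0.21 × 0.170442 = 0.0357927
Marginal: 1.54559e-13 + 0.0466112 + 0.0357927 = 0.0824039
Responsibility of Group 3: 0.0357927 / 0.0824039 ≈ 0.4344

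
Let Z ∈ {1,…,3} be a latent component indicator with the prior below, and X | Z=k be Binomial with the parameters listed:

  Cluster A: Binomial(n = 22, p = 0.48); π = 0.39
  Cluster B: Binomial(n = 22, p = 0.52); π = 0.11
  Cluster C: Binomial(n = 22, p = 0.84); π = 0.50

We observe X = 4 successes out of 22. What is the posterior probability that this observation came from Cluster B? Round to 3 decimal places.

0.084

P(component k | x) = w_k·f_k(x) / marginal(x), where marginal(x) = Σ_j w_j·f_j(x).
Binomial probabilities:
  p_A = C(22,4)·0.48^4·0.52^18 = 7315·0.0530842·7.72788e-06 = 0.00300082
  p_B = C(22,4)·0.52^4·0.48^18 = 7315·0.0731162·1.82954e-06 = 0.000978521
  p_C = C(22,4)·0.84^4·0.16^18 = 7315·0.497871·4.72237e-15 = 1.71985e-11
Multiply by the mixture weights:
  w_A·p_A = 0.39 × 0.00300082 = 0.00117032
  w_B·p_B = 0.11 × 0.000978521 = 0.000107637
  w_C·p_C = 0.50 × 1.71985e-11 = 8.59926e-12
Denominator: 0.00117032 + 0.000107637 + 8.59926e-12 = 0.00127796
P(Cluster B | data) = 0.000107637 / 0.00127796 ≈ 0.084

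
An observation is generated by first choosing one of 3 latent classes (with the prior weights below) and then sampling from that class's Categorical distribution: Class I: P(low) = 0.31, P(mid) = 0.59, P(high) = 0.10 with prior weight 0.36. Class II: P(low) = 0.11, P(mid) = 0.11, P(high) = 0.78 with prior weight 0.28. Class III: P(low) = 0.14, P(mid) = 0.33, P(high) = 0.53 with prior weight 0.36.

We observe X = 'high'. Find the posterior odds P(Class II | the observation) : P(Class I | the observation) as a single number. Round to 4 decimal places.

Posterior odds = (P(Z=i) f_i(x)) / (P(Z=j) f_j(x)); the normalising sum cancels.
Component likelihoods at x = 'high':
  f_I = 0.1
  f_II = 0.78
  f_III = 0.53
Posterior odds = (P(Z=II)·f_II) / (P(Z=I)·f_I) = (0.28·0.78) / (0.36·0.1) = 0.2184 / 0.036 ≈ 6.0667

6.0667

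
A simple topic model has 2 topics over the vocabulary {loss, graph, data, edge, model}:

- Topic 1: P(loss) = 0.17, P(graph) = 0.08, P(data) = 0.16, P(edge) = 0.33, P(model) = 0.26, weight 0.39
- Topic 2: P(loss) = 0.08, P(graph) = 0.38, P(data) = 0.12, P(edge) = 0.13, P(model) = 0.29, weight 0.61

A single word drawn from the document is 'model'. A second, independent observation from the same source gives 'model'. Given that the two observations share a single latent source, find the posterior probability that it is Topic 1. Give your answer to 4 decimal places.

0.3395

Posterior ∝ prior × likelihood, so P(k | x) ∝ w_k f_k(x); normalise over all components.
Since both observations come from the same component, the likelihood for component k is f_k(x₁)·f_k(x₂).
  f_1 = [P(model | comp) = 0.26] × [0.26] = 0.0676
  f_2 = [P(model | comp) = 0.29] × [0.29] = 0.0841
Unnormalised posteriors:
  w_1·f_1 = 0.39 × 0.0676 = 0.026364
  w_2·f_2 = 0.61 × 0.0841 = 0.051301
Sum: 0.026364 + 0.051301 = 0.077665
P(Topic 1 | x) ≈ 0.3395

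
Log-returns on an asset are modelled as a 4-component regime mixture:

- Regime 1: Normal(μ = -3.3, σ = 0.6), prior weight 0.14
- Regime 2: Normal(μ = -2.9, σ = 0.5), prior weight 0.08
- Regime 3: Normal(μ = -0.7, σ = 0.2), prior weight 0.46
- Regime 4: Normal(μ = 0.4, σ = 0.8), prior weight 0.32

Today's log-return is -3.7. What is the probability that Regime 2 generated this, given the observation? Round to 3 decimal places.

P(component k | x) = w_k·f_k(x) / marginal(x), where marginal(x) = Σ_j w_j·f_j(x).
Component likelihoods at x = -3.7:
  L_1 = 0.532413
  L_2 = 0.221842
  L_3 = 2.76535e-49
  L_4 = 9.86988e-07
Unnormalised posteriors:
  w_1·L_1 = 0.14 × 0.532413 = 0.0745379
  w_2·L_2 = 0.08 × 0.221842 = 0.0177473
  w_3·L_3 = 0.46 × 2.76535e-49 = 1.27206e-49
  w_4·L_4 = 0.32 × 9.86988e-07 = 3.15836e-07
Normaliser: 0.0745379 + 0.0177473 + 1.27206e-49 + 3.15836e-07 = 0.0922855
So the posterior for Regime 2 is 0.0177473 / 0.0922855 ≈ 0.192.

0.192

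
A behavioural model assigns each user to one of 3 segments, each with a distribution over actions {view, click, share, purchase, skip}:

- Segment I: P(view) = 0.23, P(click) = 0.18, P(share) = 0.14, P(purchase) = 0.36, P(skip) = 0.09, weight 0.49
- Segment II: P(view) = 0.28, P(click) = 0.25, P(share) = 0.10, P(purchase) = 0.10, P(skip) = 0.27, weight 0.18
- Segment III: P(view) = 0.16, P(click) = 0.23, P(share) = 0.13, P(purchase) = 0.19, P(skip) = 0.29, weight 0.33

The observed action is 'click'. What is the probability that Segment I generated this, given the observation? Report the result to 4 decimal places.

0.4218

P(component k | x) = π_k·f_k(x) / marginal(x), where marginal(x) = Σ_j π_j·f_j(x).
Categorical probabilities:
  p_I = 0.18
  p_II = 0.25
  p_III = 0.23
Multiply by the mixture weights:
  π_I·p_I = 0.49 × 0.18 = 0.0882
  π_II·p_II = 0.18 × 0.25 = 0.045
  π_III·p_III = 0.33 × 0.23 = 0.0759
Sum: 0.0882 + 0.045 + 0.0759 = 0.2091
P(Segment I | x) = 0.0882 / 0.2091 ≈ 0.4218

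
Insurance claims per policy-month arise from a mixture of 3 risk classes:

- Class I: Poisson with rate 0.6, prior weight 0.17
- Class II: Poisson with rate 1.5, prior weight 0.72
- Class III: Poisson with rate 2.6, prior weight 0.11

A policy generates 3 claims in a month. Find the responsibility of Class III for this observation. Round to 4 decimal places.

P(component k | x) = w_k·f_k(x) / marginal(x), where marginal(x) = Σ_j w_j·f_j(x).
Evaluate each component's likelihood at the observed value:
  L_I = e^(−0.6)·0.6^3/3! = 0.0197572
  L_II = e^(−1.5)·1.5^3/3! = 0.125511
  L_III = e^(−2.6)·2.6^3/3! = 0.217572
Weight by the priors:
  w_I·L_I = 0.17 × 0.0197572 = 0.00335873
  w_II·L_II = 0.72 × 0.125511 = 0.0903677
  w_III·L_III = 0.11 × 0.217572 = 0.0239329
Evidence: 0.00335873 + 0.0903677 + 0.0239329 = 0.117659
Responsibility of Class III: 0.0239329 / 0.117659 ≈ 0.2034

0.2034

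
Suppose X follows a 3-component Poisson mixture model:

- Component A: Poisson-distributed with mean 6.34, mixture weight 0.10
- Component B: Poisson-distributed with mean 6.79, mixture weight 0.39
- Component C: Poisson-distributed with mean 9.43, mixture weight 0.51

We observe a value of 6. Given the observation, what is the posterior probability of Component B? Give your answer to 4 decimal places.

0.5165

By Bayes' theorem, P(k | x) = w_k f_k(x) / Σ_j w_j f_j(x).
Component likelihoods at x = 6:
  f_A = e^(−6.34)·6.34^6/6! = 0.159139
  f_B = e^(−6.79)·6.79^6/6! = 0.153118
  f_C = e^(−9.43)·9.43^6/6! = 0.0784044
Multiply by the mixture weights:
  w_A·f_A = 0.10 × 0.159139 = 0.0159139
  w_B·f_B = 0.39 × 0.153118 = 0.0597161
  w_C·f_C = 0.51 × 0.0784044 = 0.0399863
Denominator: 0.0159139 + 0.0597161 + 0.0399863 = 0.115616
P(Component B | 6) ≈ 0.5165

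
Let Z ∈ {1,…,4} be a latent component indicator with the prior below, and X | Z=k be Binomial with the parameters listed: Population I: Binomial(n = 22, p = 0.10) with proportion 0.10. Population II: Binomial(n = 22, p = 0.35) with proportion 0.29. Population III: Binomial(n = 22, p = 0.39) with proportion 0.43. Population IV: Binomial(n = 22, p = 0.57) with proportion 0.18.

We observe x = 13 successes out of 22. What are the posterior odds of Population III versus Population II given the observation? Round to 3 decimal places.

The posterior odds equal the prior odds times the likelihood ratio: (π_i/π_j)·(f_i(x)/f_j(x)).
Component likelihoods at x = 13 successes out of 22:
  L_I = C(22,13)·0.10^13·0.90^9 = 497420·1e-13·0.38742 = 1.92711e-08
  L_II = C(22,13)·0.35^13·0.65^9 = 497420·1.18273e-06·0.0207119 = 0.0121851
  L_III = C(22,13)·0.39^13·0.61^9 = 497420·4.82881e-06·0.0116941 = 0.0280887
  L_IV = C(22,13)·0.57^13·0.43^9 = 497420·0.00067046·0.000502593 = 0.167615
Posterior odds = (π_III·L_III) / (π_II·L_II) = (0.43·0.0280887) / (0.29·0.0121851) = 0.0120781 / 0.00353367 ≈ 3.418

3.418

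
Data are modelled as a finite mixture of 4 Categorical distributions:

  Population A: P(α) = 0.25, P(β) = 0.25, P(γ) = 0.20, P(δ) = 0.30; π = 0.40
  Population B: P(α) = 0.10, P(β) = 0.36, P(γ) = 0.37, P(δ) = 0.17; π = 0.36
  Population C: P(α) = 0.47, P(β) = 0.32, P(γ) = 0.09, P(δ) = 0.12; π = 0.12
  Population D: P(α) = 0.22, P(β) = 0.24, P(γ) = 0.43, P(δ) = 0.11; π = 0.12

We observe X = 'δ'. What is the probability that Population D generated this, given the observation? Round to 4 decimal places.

0.0632

The responsibility of component k is π_k f_k(x) divided by Σ_j π_j f_j(x).
Component likelihoods at x = 'δ':
  L_A = P(δ | comp) = 0.30
  L_B = P(δ | comp) = 0.17
  L_C = P(δ | comp) = 0.12
  L_D = P(δ | comp) = 0.11
Weight by the priors:
  π_A·L_A = 0.40 × 0.3 = 0.12
  π_B·L_B = 0.36 × 0.17 = 0.0612
  π_C·L_C = 0.12 × 0.12 = 0.0144
  π_D·L_D = 0.12 × 0.11 = 0.0132
Marginal: 0.12 + 0.0612 + 0.0144 + 0.0132 = 0.2088
So the posterior for Population D is 0.0132 / 0.2088 ≈ 0.0632.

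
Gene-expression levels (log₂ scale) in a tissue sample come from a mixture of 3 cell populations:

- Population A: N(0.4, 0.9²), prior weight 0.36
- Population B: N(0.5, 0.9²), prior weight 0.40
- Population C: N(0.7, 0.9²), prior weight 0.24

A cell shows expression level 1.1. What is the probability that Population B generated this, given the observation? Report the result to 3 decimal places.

The responsibility of component k is w_k f_k(x) divided by Σ_j w_j f_j(x).
Evaluate each component's likelihood at the observed value:
  L_A = (1/(0.9·√(2π)))·exp(−(1.1−0.4)²/(2·0.9²)) = 0.443269·exp(-0.30247) = 0.327572
  L_B = (1/(0.9·√(2π)))·exp(−(1.1−0.5)²/(2·0.9²)) = 0.443269·exp(-0.22222) = 0.354942
  L_C = (1/(0.9·√(2π)))·exp(−(1.1−0.7)²/(2·0.9²)) = 0.443269·exp(-0.09877) = 0.401582
Prior × likelihood for each component:
  w_A·L_A = 0.36 × 0.327572 = 0.117926
  w_B·L_B = 0.40 × 0.354942 = 0.141977
  w_C·L_C = 0.24 × 0.401582 = 0.0963797
Normaliser: 0.117926 + 0.141977 + 0.0963797 = 0.356283
Responsibility of Population B: 0.141977 / 0.356283 ≈ 0.398

0.398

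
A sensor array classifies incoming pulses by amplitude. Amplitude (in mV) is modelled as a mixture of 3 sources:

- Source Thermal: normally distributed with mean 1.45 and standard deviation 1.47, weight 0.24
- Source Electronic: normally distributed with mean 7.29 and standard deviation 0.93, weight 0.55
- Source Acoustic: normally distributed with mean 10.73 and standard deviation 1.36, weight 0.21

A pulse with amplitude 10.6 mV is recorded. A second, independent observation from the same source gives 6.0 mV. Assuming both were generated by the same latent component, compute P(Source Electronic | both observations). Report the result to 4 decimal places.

0.6177

Apply Bayes' rule: the posterior for each component is proportional to its prior times its likelihood at x.
Since both observations come from the same component, the likelihood for component k is f_k(x₁)·f_k(x₂).
  f_Thermal = [1.04805e-09] × [0.00225535] = 2.36371e-12
  f_Electronic = [0.000761587] × [0.163918] = 0.000124838
  f_Acoustic = [0.292003] × [0.000693014] = 0.000202362
Unnormalised posteriors:
  P(Z=Thermal)·f_Thermal = 0.24 × 2.36371e-12 = 5.67291e-13
  P(Z=Electronic)·f_Electronic = 0.55 × 0.000124838 = 6.8661e-05
  P(Z=Acoustic)·f_Acoustic = 0.21 × 0.000202362 = 4.2496e-05
Evidence: 5.67291e-13 + 6.8661e-05 + 4.2496e-05 = 0.000111157
Responsibility of Source Electronic: 6.8661e-05 / 0.000111157 ≈ 0.6177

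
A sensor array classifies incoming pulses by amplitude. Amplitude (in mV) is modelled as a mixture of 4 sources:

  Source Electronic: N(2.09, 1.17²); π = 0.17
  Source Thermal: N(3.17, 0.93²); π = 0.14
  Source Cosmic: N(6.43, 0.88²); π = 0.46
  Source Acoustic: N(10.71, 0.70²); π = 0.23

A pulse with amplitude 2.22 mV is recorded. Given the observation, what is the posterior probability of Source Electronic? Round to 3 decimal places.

0.618

The responsibility of component k is π_k f_k(x) divided by Σ_j π_j f_j(x).
Normal densities:
  L_Electronic = (1/(1.17·√(2π)))·exp(−(2.22−2.09)²/(2·1.17²)) = 0.340976·exp(-0.00617) = 0.338878
  L_Thermal = (1/(0.93·√(2π)))·exp(−(2.22−3.17)²/(2·0.93²)) = 0.428970·exp(-0.52174) = 0.254589
  L_Cosmic = (1/(0.88·√(2π)))·exp(−(2.22−6.43)²/(2·0.88²)) = 0.453344·exp(-11.44376) = 4.85808e-06
  L_Acoustic = (1/(0.70·√(2π)))·exp(−(2.22−10.71)²/(2·0.70²)) = 0.569918·exp(-73.55112) = 6.50078e-33
Multiply by the mixture weights:
  π_Electronic·L_Electronic = 0.17 × 0.338878 = 0.0576093
  π_Thermal·L_Thermal = 0.14 × 0.254589 = 0.0356425
  π_Cosmic·L_Cosmic = 0.46 × 4.85808e-06 = 2.23471e-06
  π_Acoustic·L_Acoustic = 0.23 × 6.50078e-33 = 1.49518e-33
Normaliser: 0.0576093 + 0.0356425 + 2.23471e-06 + 1.49518e-33 = 0.093254
P(Source Electronic | the observation) = 0.0576093 / 0.093254 ≈ 0.618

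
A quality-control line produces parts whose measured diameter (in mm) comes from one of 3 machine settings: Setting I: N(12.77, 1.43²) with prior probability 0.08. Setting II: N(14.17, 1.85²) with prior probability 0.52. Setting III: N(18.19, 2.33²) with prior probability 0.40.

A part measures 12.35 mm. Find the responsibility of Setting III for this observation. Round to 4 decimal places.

The responsibility of component k is P(Z=k) f_k(x) divided by Σ_j P(Z=j) f_j(x).
Component likelihoods at x = 12.35 mm:
  L_I = 0.267204
  L_II = 0.132916
  L_III = 0.00740262
Multiply by the mixture weights:
  P(Z=I)·L_I = 0.08 × 0.267204 = 0.0213763
  P(Z=II)·L_II = 0.52 × 0.132916 = 0.0691162
  P(Z=III)·L_III = 0.40 × 0.00740262 = 0.00296105
Normaliser: 0.0213763 + 0.0691162 + 0.00296105 = 0.0934535
Responsibility of Setting III: 0.00296105 / 0.0934535 ≈ 0.0317

0.0317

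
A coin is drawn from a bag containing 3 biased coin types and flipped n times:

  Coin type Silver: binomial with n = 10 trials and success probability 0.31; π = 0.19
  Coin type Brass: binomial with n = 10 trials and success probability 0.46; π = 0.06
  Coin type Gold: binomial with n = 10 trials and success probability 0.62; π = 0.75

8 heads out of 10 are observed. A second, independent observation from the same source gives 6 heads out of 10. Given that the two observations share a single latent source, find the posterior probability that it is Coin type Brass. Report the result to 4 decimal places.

0.0100

Apply Bayes' rule: the posterior for each component is proportional to its prior times its likelihood at x.
Since both observations come from the same component, the likelihood for component k is f_k(x₁)·f_k(x₂).
  L_Silver = [0.00182728] × [0.042246] = 7.71952e-05
  L_Brass = [0.0263065] × [0.169177] = 0.00445045
  L_Gold = [0.141877] × [0.248716] = 0.0352872
Weight by the priors:
  P(Z=Silver)·L_Silver = 0.19 × 7.71952e-05 = 1.46671e-05
  P(Z=Brass)·L_Brass = 0.06 × 0.00445045 = 0.000267027
  P(Z=Gold)·L_Gold = 0.75 × 0.0352872 = 0.0264654
Evidence: 1.46671e-05 + 0.000267027 + 0.0264654 = 0.0267471
P(Coin type Brass | x) ≈ 0.0100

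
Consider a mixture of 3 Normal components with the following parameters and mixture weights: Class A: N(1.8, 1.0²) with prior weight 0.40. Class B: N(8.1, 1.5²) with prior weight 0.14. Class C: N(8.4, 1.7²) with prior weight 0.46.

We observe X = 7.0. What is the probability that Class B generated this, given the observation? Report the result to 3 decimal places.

P(component k | x) = π_k·f_k(x) / marginal(x), where marginal(x) = Σ_j π_j·f_j(x).
Evaluate each component's likelihood at the observed value:
  L_A = (1/(1.0·√(2π)))·exp(−(7.0−1.8)²/(2·1.0²)) = 0.398942·exp(-13.52000) = 5.36104e-07
  L_B = (1/(1.5·√(2π)))·exp(−(7.0−8.1)²/(2·1.5²)) = 0.265962·exp(-0.26889) = 0.203255
  L_C = (1/(1.7·√(2π)))·exp(−(7.0−8.4)²/(2·1.7²)) = 0.234672·exp(-0.33910) = 0.167183
Weight by the priors:
  π_A·L_A = 0.40 × 5.36104e-07 = 2.14441e-07
  π_B·L_B = 0.14 × 0.203255 = 0.0284557
  π_C·L_C = 0.46 × 0.167183 = 0.0769041
Sum: 2.14441e-07 + 0.0284557 + 0.0769041 = 0.10536
Responsibility of Class B: 0.0284557 / 0.10536 ≈ 0.270

0.270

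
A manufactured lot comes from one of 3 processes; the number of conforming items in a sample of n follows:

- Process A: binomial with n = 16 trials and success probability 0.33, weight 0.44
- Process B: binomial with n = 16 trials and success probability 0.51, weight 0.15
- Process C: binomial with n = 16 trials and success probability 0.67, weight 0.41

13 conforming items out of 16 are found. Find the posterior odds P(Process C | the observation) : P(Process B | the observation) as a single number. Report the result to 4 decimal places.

The posterior odds equal the prior odds times the likelihood ratio: (π_i/π_j)·(f_i(x)/f_j(x)).
Component likelihoods at x = 13 conforming items out of 16:
  L_A = 9.2703e-05
  L_B = 0.0104037
  L_C = 0.110332
Odds = (0.41/0.15) × (0.110332/0.0104037) = 2.73333 × 10.6051 ≈ 28.9872

28.9872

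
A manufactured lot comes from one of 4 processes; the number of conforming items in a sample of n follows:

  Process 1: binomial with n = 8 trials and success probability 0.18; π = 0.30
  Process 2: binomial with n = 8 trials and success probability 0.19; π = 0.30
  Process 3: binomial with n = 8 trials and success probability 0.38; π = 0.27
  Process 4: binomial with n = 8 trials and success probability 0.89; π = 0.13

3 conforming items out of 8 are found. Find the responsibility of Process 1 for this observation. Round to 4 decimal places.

0.2380

Posterior ∝ prior × likelihood, so P(k | x) ∝ P(Z=k) f_k(x); normalise over all components.
Binomial probabilities:
  p_1 = 0.121081
  p_2 = 0.133929
  p_3 = 0.281512
  p_4 = 0.000635801
Prior × likelihood for each component:
  P(Z=1)·p_1 = 0.30 × 0.121081 = 0.0363242
  P(Z=2)·p_2 = 0.30 × 0.133929 = 0.0401786
  P(Z=3)·p_3 = 0.27 × 0.281512 = 0.0760083
  P(Z=4)·p_4 = 0.13 × 0.000635801 = 8.26542e-05
Marginal: 0.0363242 + 0.0401786 + 0.0760083 + 8.26542e-05 = 0.152594
P(Process 1 | data) ≈ 0.2380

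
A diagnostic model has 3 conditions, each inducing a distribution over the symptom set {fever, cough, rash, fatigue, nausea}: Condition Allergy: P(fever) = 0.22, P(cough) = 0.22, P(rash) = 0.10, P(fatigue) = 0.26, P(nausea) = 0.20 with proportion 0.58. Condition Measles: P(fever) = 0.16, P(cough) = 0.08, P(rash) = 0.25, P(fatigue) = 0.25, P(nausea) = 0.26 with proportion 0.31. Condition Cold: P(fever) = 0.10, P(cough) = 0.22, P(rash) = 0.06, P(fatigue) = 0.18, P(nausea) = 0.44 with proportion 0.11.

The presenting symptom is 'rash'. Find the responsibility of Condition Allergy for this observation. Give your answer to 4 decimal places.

Posterior ∝ prior × likelihood, so P(k | x) ∝ w_k f_k(x); normalise over all components.
Evaluate each component's likelihood at the observed value:
  L_Allergy = 0.1
  L_Measles = 0.25
  L_Cold = 0.06
Prior × likelihood for each component:
  w_Allergy·L_Allergy = 0.58 × 0.1 = 0.058
  w_Measles·L_Measles = 0.31 × 0.25 = 0.0775
  w_Cold·L_Cold = 0.11 × 0.06 = 0.0066
Denominator: 0.058 + 0.0775 + 0.0066 = 0.1421
Responsibility of Condition Allergy: 0.058 / 0.1421 ≈ 0.4082

0.4082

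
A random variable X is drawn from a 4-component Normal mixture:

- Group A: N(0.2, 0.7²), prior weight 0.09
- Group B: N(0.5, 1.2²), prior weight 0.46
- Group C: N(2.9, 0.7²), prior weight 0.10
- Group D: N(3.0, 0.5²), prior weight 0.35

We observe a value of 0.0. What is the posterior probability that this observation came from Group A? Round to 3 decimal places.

0.260

P(component k | x) = w_k·f_k(x) / marginal(x), where marginal(x) = Σ_j w_j·f_j(x).
Component likelihoods at x = 0.0:
  L_A = (1/(0.7·√(2π)))·exp(−(0.0−0.2)²/(2·0.7²)) = 0.569918·exp(-0.04082) = 0.547124
  L_B = (1/(1.2·√(2π)))·exp(−(0.0−0.5)²/(2·1.2²)) = 0.332452·exp(-0.08681) = 0.30481
  L_C = (1/(0.7·√(2π)))·exp(−(0.0−2.9)²/(2·0.7²)) = 0.569918·exp(-8.58163) = 0.00010687
  L_D = (1/(0.5·√(2π)))·exp(−(0.0−3.0)²/(2·0.5²)) = 0.797885·exp(-18.00000) = 1.21518e-08
Unnormalised posteriors:
  w_A·L_A = 0.09 × 0.547124 = 0.0492412
  w_B·L_B = 0.46 × 0.30481 = 0.140213
  w_C·L_C = 0.10 × 0.00010687 = 1.0687e-05
  w_D·L_D = 0.35 × 1.21518e-08 = 4.25312e-09
Denominator: 0.0492412 + 0.140213 + 1.0687e-05 + 4.25312e-09 = 0.189465
So the posterior for Group A is 0.0492412 / 0.189465 ≈ 0.260.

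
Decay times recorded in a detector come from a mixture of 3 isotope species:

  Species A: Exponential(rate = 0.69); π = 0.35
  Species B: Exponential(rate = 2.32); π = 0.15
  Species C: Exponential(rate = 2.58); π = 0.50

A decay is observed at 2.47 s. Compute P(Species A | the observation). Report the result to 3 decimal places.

P(component k | x) = π_k·f_k(x) / marginal(x), where marginal(x) = Σ_j π_j·f_j(x).
Component likelihoods at x = 2.47 s:
  L_A = 0.125511
  L_B = 0.00753021
  L_C = 0.0044059
Unnormalised posteriors:
  π_A·L_A = 0.35 × 0.125511 = 0.0439288
  π_B·L_B = 0.15 × 0.00753021 = 0.00112953
  π_C·L_C = 0.50 × 0.0044059 = 0.00220295
Marginal: 0.0439288 + 0.00112953 + 0.00220295 = 0.0472613
So the posterior for Species A is 0.0439288 / 0.0472613 ≈ 0.929.

0.929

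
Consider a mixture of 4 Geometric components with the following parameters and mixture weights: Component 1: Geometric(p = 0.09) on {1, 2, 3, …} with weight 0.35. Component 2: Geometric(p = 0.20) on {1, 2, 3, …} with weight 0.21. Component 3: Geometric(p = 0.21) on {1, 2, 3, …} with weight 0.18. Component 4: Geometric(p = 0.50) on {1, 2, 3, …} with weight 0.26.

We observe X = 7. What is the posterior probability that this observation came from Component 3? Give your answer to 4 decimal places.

0.2290

The responsibility of component k is π_k f_k(x) divided by Σ_j π_j f_j(x).
Evaluate each component's likelihood at the observed value:
  p_1 = 0.0511082
  p_2 = 0.0524288
  p_3 = 0.0510484
  p_4 = 0.0078125
Weight by the priors:
  π_1·p_1 = 0.35 × 0.0511082 = 0.0178879
  π_2·p_2 = 0.21 × 0.0524288 = 0.01101
  π_3·p_3 = 0.18 × 0.0510484 = 0.00918871
  π_4·p_4 = 0.26 × 0.0078125 = 0.00203125
Evidence: 0.0178879 + 0.01101 + 0.00918871 + 0.00203125 = 0.0401179
P(Component 3 | data) ≈ 0.2290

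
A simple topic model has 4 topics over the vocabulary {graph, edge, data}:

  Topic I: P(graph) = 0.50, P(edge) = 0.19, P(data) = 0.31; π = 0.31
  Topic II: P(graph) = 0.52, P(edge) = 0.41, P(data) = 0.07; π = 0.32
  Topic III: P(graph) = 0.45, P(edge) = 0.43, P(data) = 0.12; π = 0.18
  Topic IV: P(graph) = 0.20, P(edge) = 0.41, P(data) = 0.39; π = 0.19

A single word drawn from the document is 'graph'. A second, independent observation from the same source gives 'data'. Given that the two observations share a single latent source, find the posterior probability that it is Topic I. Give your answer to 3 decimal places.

By Bayes' theorem, P(k | x) = π_k f_k(x) / Σ_j π_j f_j(x).
Since both observations come from the same component, the likelihood for component k is f_k(x₁)·f_k(x₂).
  L_I = [0.5] × [0.31] = 0.155
  L_II = [0.52] × [0.07] = 0.0364
  L_III = [0.45] × [0.12] = 0.054
  L_IV = [0.2] × [0.39] = 0.078
Unnormalised posteriors:
  π_I·L_I = 0.31 × 0.155 = 0.04805
  π_II·L_II = 0.32 × 0.0364 = 0.011648
  π_III·L_III = 0.18 × 0.054 = 0.00972
  π_IV·L_IV = 0.19 × 0.078 = 0.01482
Marginal: 0.04805 + 0.011648 + 0.00972 + 0.01482 = 0.084238
P(Topic I | x₁,x₂) = 0.04805 / 0.084238 ≈ 0.570

0.570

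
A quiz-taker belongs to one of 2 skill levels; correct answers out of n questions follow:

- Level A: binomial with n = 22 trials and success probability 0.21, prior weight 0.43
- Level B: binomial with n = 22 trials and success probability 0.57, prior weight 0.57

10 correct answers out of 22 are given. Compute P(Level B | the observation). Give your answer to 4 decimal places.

0.9511

Posterior ∝ prior × likelihood, so P(k | x) ∝ P(Z=k) f_k(x); normalise over all components.
Binomial probabilities:
  L_A = C(22,10)·0.21^10·0.79^12 = 646646·1.66799e-07·0.0590915 = 0.0063736
  L_B = C(22,10)·0.57^10·0.43^12 = 646646·0.00362033·3.99596e-05 = 0.0935485
Multiply by the mixture weights:
  P(Z=A)·L_A = 0.43 × 0.0063736 = 0.00274065
  P(Z=B)·L_B = 0.57 × 0.0935485 = 0.0533226
Denominator: 0.00274065 + 0.0533226 = 0.0560633
P(Level B | x) ≈ 0.9511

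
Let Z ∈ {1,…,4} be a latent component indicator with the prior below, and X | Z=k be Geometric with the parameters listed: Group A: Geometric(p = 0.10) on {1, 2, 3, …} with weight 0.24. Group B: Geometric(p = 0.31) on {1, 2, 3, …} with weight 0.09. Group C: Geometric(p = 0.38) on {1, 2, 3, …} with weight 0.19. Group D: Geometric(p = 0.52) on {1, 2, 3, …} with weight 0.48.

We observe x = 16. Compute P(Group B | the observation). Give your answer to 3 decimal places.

By Bayes' theorem, P(k | x) = P(Z=k) f_k(x) / Σ_j P(Z=j) f_j(x).
Component likelihoods at x = 16:
  L_A = 0.10·(1−0.10)^15 = 0.10·0.205891 = 0.0205891
  L_B = 0.31·(1−0.31)^15 = 0.31·0.00382592 = 0.00118604
  L_C = 0.38·(1−0.38)^15 = 0.38·0.00076891 = 0.000292186
  L_D = 0.52·(1−0.52)^15 = 0.52·1.65432e-05 = 8.60244e-06
Unnormalised posteriors:
  P(Z=A)·L_A = 0.24 × 0.0205891 = 0.00494139
  P(Z=B)·L_B = 0.09 × 0.00118604 = 0.000106743
  P(Z=C)·L_C = 0.19 × 0.000292186 = 5.55153e-05
  P(Z=D)·L_D = 0.48 × 8.60244e-06 = 4.12917e-06
Sum: 0.00494139 + 0.000106743 + 5.55153e-05 + 4.12917e-06 = 0.00510777
P(Group B | 16) = 0.000106743 / 0.00510777 ≈ 0.021

0.021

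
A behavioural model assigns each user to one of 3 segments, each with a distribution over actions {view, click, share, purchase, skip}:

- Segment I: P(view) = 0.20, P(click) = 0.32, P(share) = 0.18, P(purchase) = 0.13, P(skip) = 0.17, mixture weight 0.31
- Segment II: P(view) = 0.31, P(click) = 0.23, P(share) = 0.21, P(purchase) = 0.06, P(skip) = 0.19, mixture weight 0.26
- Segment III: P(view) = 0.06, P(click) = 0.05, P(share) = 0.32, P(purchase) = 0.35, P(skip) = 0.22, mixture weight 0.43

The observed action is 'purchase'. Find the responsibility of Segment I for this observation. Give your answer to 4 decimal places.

0.1953

By Bayes' theorem, P(k | x) = π_k f_k(x) / Σ_j π_j f_j(x).
Evaluate each component's likelihood at the observed value:
  L_I = P(purchase | comp) = 0.13
  L_II = P(purchase | comp) = 0.06
  L_III = P(purchase | comp) = 0.35
Prior × likelihood for each component:
  π_I·L_I = 0.31 × 0.13 = 0.0403
  π_II·L_II = 0.26 × 0.06 = 0.0156
  π_III·L_III = 0.43 × 0.35 = 0.1505
Sum: 0.0403 + 0.0156 + 0.1505 = 0.2064
Responsibility of Segment I: 0.0403 / 0.2064 ≈ 0.1953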